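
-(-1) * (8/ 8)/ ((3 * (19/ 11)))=11/ 57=0.19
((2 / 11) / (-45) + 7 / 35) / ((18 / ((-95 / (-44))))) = 1843 / 78408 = 0.02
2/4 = 1/2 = 0.50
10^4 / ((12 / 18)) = 15000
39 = 39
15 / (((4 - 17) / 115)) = -1725 / 13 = -132.69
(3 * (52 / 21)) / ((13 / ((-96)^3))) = -3538944 / 7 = -505563.43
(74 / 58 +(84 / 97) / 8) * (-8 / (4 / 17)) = -132379 / 2813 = -47.06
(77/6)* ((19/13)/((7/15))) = 1045/26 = 40.19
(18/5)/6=3/5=0.60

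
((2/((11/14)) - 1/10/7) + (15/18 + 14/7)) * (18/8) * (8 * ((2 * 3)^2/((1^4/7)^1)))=1338336/55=24333.38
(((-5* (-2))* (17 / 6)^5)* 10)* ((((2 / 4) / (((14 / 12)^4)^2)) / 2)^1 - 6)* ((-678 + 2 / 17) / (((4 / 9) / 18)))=34257741287570425 / 11529602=2971285677.30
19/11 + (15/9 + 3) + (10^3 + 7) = 33442/33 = 1013.39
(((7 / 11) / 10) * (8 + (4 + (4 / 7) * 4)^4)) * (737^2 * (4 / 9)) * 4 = 496068544576 / 5145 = 96417598.56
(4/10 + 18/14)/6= 59/210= 0.28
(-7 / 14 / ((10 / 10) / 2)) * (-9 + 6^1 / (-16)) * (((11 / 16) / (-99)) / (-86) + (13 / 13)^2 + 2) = 928825 / 33024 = 28.13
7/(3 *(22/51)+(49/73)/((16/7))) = 138992/31527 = 4.41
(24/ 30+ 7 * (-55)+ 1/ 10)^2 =14753281/ 100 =147532.81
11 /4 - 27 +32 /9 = -745 /36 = -20.69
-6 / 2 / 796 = -3 / 796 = -0.00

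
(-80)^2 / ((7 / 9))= 8228.57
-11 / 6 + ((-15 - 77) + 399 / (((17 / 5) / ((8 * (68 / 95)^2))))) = 220691 / 570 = 387.18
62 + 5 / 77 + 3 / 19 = 91032 / 1463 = 62.22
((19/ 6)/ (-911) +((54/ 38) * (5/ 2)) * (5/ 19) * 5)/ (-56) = -1152127/ 13812582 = -0.08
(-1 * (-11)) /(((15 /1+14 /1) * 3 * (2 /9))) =33 /58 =0.57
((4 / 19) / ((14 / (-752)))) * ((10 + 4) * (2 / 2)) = -3008 / 19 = -158.32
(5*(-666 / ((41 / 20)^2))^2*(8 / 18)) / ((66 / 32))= 841113600000 / 31083371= 27059.92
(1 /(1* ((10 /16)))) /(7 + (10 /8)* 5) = 0.12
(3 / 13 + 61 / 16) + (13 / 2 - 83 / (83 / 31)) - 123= -29839 / 208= -143.46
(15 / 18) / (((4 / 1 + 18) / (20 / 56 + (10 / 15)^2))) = 505 / 16632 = 0.03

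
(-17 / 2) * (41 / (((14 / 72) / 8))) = -14338.29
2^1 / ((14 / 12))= 12 / 7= 1.71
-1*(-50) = 50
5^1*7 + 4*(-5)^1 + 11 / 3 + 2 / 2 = 59 / 3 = 19.67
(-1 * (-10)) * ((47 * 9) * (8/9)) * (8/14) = 15040/7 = 2148.57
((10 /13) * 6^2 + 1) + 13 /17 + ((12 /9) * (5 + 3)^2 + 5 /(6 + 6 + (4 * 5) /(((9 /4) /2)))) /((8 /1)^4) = 21453820043 /727793664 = 29.48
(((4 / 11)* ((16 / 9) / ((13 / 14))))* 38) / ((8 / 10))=33.07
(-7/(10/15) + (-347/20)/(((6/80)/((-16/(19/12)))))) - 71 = 85735/38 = 2256.18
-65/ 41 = -1.59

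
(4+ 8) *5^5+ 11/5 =187511/5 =37502.20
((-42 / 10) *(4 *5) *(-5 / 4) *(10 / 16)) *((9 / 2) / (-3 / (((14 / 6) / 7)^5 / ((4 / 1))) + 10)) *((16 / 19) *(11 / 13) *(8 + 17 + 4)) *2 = -4.20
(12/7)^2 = 2.94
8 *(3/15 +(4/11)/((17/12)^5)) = 164760536/78092135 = 2.11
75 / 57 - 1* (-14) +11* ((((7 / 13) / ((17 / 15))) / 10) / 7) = 129249 / 8398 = 15.39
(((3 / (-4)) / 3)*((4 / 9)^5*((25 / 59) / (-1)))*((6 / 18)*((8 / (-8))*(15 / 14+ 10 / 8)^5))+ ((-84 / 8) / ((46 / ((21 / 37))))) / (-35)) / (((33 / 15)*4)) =-56179627671691 / 13154921046296568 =-0.00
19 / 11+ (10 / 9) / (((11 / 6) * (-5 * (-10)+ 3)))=3041 / 1749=1.74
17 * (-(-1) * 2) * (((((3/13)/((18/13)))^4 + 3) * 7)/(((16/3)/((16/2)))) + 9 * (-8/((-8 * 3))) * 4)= 639047/432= 1479.28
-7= -7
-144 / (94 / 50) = -3600 / 47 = -76.60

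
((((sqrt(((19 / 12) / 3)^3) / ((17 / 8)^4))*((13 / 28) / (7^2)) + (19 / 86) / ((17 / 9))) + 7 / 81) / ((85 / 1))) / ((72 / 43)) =169936*sqrt(19) / 591718305465 + 4817 / 3370896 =0.00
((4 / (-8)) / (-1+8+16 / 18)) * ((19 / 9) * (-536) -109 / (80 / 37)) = 851017 / 11360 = 74.91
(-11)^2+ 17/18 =121.94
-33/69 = -0.48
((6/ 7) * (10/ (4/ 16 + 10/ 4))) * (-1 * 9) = -2160/ 77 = -28.05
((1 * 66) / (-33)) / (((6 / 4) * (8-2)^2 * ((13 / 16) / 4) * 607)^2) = -2048 / 45393285249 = -0.00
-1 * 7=-7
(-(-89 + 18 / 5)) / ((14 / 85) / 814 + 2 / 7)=20680891 / 69239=298.69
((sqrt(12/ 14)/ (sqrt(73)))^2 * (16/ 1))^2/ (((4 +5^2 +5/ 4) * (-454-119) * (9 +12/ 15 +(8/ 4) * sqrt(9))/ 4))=-245760/ 476746627049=-0.00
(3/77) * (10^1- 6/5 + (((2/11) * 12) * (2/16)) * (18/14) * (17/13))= 139017/385385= 0.36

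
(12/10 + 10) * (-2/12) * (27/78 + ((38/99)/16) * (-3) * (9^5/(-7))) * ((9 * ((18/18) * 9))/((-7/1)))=13120.96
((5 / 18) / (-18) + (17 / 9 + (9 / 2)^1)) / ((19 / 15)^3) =258125 / 82308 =3.14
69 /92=3 /4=0.75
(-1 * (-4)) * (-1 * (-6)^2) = -144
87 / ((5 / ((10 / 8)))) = 87 / 4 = 21.75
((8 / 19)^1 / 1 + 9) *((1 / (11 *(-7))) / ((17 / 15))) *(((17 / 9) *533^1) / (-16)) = 477035 / 70224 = 6.79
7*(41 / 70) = 41 / 10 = 4.10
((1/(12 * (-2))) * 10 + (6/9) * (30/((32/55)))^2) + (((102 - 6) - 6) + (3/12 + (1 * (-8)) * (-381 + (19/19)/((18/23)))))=4900.07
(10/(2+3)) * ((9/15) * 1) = 6/5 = 1.20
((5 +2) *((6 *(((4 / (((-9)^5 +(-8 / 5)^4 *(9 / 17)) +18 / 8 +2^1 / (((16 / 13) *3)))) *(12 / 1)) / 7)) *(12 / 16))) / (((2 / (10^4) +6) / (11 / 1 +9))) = -5508000000000 / 451692007568389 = -0.01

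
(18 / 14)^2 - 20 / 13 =73 / 637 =0.11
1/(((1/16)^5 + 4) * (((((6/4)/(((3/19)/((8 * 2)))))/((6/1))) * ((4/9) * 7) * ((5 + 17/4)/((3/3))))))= 7077888/20640174905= 0.00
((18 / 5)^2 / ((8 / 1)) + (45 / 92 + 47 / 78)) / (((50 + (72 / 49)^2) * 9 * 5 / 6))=584016839 / 84251173500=0.01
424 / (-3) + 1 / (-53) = -22475 / 159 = -141.35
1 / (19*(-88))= -1 / 1672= -0.00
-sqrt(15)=-3.87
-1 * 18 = -18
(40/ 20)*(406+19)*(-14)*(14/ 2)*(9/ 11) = -749700/ 11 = -68154.55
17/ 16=1.06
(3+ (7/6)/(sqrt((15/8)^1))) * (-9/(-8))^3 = 567 * sqrt(30)/2560+ 2187/512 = 5.48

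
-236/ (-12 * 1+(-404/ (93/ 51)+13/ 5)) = 36580/ 35797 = 1.02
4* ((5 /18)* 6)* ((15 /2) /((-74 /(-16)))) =10.81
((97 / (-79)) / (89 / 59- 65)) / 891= 5723 / 263677194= 0.00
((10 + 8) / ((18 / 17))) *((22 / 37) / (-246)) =-187 / 4551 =-0.04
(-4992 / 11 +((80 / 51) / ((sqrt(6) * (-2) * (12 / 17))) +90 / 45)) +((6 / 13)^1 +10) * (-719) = -1140234 / 143 - 5 * sqrt(6) / 27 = -7974.12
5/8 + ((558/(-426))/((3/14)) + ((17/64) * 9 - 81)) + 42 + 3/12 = -190153/4544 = -41.85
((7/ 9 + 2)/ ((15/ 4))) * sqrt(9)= 20/ 9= 2.22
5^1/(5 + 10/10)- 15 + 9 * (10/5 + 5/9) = 53/6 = 8.83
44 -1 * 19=25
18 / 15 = 6 / 5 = 1.20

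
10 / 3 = 3.33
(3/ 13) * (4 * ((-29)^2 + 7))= 10176/ 13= 782.77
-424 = -424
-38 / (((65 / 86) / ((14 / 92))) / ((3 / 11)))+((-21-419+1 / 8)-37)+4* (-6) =-66169627 / 131560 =-502.96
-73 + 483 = 410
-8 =-8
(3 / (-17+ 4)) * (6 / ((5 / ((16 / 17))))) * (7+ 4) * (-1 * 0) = 0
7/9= 0.78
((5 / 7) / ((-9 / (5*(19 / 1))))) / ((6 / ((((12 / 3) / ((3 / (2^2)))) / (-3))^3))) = 972800 / 137781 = 7.06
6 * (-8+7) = -6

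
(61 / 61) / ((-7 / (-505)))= 505 / 7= 72.14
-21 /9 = -7 /3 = -2.33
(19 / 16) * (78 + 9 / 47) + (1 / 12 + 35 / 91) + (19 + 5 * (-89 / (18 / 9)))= -3231349 / 29328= -110.18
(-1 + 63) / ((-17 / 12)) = -744 / 17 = -43.76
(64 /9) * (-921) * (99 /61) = -648384 /61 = -10629.25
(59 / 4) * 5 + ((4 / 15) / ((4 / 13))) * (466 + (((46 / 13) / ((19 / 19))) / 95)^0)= 28709 / 60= 478.48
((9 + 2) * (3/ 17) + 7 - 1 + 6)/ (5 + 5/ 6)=1422/ 595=2.39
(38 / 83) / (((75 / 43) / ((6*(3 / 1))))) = 9804 / 2075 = 4.72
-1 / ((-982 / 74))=37 / 491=0.08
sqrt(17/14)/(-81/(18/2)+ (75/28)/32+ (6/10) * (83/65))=-20800 * sqrt(238)/2373321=-0.14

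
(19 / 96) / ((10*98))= 19 / 94080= 0.00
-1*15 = -15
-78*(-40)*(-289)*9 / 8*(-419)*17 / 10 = 722549997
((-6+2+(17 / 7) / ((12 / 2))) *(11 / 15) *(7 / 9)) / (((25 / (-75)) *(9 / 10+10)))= 1661 / 2943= 0.56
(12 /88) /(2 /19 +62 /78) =2223 /14674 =0.15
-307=-307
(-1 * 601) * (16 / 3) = -9616 / 3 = -3205.33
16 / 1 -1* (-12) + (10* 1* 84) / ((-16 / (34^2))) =-60662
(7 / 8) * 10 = 35 / 4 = 8.75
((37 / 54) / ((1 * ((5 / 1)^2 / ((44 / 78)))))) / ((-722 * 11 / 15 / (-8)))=148 / 633555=0.00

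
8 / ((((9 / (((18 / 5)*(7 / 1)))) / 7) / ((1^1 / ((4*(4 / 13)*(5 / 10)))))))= 1274 / 5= 254.80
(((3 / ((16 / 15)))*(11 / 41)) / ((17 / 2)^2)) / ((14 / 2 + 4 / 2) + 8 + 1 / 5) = 2475 / 4076056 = 0.00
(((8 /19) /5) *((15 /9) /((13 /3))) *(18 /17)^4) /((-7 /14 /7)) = -11757312 /20629687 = -0.57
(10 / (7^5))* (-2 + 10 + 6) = 0.01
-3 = -3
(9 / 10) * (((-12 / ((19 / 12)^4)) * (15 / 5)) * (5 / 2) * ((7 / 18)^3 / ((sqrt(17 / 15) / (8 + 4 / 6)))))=-856128 * sqrt(255) / 2215457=-6.17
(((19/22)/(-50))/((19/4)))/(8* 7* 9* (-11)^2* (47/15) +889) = -1/52792355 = -0.00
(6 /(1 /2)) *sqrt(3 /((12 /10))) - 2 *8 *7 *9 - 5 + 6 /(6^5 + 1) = -7878095 /7777 + 6 *sqrt(10) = -994.03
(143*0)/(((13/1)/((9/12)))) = 0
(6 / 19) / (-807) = -2 / 5111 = -0.00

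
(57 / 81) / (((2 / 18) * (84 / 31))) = 589 / 252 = 2.34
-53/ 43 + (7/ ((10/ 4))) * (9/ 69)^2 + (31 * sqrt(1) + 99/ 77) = 24760741/ 796145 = 31.10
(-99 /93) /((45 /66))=-242 /155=-1.56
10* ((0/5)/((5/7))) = 0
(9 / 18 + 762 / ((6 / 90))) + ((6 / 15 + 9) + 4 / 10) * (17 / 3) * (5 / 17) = 68681 / 6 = 11446.83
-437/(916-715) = -437/201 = -2.17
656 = 656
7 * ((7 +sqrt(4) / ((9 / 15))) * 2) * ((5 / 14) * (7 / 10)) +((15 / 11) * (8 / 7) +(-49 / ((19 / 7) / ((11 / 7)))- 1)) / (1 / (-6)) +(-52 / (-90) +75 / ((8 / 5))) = 131922449 / 526680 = 250.48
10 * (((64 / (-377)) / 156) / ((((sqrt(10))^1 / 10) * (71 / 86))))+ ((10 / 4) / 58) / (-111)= -13760 * sqrt(10) / 1043913 - 5 / 12876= -0.04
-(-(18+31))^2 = -2401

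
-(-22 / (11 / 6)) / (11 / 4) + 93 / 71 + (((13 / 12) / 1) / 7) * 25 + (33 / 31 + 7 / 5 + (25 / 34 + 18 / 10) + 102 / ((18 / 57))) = 58349778733 / 172866540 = 337.54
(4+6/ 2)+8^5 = 32775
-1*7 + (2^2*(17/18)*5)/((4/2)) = 22/9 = 2.44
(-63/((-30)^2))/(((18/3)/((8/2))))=-7/150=-0.05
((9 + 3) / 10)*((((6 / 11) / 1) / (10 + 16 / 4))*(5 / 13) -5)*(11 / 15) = -4.39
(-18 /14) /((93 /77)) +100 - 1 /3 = 9170 /93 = 98.60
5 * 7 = 35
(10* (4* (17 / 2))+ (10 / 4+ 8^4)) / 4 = 8877 / 8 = 1109.62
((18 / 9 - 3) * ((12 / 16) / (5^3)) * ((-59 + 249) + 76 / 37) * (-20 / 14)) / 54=3553 / 116550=0.03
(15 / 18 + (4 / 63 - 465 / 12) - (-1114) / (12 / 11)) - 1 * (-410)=351115 / 252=1393.31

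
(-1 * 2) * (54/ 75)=-36/ 25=-1.44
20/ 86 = 10/ 43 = 0.23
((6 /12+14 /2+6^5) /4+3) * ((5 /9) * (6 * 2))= 25985 /2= 12992.50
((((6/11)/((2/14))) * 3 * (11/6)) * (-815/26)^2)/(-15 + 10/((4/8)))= 2789745/676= 4126.84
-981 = -981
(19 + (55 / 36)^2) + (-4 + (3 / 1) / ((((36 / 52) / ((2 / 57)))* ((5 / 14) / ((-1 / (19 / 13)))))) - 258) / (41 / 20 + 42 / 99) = -64692160439 / 764008848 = -84.67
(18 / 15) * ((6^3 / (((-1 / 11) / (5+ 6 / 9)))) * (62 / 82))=-2504304 / 205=-12216.12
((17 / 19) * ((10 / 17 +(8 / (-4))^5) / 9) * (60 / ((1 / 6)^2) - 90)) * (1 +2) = -368460 / 19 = -19392.63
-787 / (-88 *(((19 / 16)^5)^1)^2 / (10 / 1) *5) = 216328912764928 / 67441728835811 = 3.21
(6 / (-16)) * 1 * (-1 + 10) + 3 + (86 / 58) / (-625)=-54719 / 145000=-0.38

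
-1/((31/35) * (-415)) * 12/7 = 12/2573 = 0.00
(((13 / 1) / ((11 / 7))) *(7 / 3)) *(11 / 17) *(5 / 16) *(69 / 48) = 73255 / 13056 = 5.61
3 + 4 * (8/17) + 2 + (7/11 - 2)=1032/187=5.52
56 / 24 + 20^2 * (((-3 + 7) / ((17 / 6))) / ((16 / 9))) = 319.98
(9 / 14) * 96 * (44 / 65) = 41.78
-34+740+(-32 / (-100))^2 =441314 / 625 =706.10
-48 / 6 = -8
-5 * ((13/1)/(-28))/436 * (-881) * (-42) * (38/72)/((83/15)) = 5440175/289504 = 18.79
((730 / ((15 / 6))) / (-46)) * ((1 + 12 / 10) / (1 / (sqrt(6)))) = -34.21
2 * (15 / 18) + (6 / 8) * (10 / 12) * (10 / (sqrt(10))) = 5 / 3 + 5 * sqrt(10) / 8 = 3.64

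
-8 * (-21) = 168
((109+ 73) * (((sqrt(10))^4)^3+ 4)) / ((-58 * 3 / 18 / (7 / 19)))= -3822015288 / 551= -6936506.87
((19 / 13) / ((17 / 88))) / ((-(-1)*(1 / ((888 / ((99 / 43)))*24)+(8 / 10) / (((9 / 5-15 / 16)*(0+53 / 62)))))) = 622603255296 / 89301206839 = 6.97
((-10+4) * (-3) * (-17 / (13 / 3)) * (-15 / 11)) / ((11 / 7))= 96390 / 1573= 61.28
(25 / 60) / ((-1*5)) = -1 / 12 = -0.08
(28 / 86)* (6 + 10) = 224 / 43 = 5.21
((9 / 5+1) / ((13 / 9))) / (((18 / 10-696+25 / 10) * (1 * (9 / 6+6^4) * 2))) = -84 / 77781665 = -0.00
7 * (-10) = -70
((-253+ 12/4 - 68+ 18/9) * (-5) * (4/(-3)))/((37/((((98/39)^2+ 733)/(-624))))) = 444176315/6584409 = 67.46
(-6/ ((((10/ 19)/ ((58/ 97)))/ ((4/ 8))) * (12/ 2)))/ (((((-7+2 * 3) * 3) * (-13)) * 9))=-551/ 340470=-0.00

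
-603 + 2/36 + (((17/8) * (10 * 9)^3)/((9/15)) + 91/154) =255545992/99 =2581272.65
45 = 45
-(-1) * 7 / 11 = 7 / 11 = 0.64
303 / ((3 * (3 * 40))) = 101 / 120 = 0.84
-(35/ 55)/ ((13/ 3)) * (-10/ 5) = 42/ 143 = 0.29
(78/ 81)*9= 26/ 3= 8.67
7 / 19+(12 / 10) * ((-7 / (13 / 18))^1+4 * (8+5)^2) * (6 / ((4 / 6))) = 8887667 / 1235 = 7196.49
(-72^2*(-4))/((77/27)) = 559872/77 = 7271.06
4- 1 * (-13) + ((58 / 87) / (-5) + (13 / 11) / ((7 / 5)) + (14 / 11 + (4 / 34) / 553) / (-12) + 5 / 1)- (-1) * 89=5245981 / 47005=111.60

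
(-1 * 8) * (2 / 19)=-16 / 19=-0.84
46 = 46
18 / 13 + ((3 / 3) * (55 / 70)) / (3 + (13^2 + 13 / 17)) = 67505 / 48594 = 1.39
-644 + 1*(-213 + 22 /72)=-30841 /36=-856.69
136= 136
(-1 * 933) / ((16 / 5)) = -4665 / 16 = -291.56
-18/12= -3/2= -1.50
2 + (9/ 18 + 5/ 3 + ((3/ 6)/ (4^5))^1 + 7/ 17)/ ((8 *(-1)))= 1401805/ 835584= 1.68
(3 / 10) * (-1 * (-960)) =288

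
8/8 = 1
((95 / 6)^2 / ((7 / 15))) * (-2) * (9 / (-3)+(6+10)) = -13967.26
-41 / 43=-0.95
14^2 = 196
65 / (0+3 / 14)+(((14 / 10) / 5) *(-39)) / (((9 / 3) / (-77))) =43771 / 75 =583.61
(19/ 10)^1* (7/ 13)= 133/ 130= 1.02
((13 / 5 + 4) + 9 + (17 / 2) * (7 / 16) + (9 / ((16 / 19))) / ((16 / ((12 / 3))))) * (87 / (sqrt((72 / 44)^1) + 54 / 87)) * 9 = -1757680749 / 205760 + 1544628537 * sqrt(22) / 411520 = 9062.96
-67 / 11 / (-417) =67 / 4587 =0.01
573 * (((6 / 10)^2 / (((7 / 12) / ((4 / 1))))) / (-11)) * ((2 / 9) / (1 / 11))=-55008 / 175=-314.33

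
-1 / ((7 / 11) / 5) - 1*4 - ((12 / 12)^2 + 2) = -104 / 7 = -14.86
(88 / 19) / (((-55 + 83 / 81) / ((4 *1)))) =-7128 / 20767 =-0.34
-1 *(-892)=892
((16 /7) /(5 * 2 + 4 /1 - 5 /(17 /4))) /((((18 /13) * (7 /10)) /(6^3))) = 212160 /5341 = 39.72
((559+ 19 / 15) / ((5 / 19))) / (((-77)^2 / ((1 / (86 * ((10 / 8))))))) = 29032 / 8691375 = 0.00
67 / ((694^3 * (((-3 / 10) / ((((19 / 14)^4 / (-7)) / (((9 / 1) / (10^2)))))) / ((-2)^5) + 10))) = 2182876750 / 108882279568603753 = 0.00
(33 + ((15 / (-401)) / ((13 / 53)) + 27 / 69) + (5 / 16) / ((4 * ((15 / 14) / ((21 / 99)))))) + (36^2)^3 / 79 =826830070036155109 / 30007362528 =27554240.04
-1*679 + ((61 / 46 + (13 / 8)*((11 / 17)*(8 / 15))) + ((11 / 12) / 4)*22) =-31533593 / 46920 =-672.07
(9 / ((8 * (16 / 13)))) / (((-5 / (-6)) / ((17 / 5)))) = 5967 / 1600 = 3.73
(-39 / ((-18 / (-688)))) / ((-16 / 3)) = 559 / 2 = 279.50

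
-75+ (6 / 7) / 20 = -5247 / 70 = -74.96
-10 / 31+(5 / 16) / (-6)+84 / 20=56921 / 14880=3.83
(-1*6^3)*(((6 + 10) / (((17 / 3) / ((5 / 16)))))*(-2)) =6480 / 17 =381.18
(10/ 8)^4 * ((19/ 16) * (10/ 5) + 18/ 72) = 13125/ 2048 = 6.41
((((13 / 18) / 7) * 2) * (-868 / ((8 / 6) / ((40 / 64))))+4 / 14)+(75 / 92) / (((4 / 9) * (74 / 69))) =-2037911 / 24864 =-81.96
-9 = -9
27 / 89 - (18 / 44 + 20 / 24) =-2758 / 2937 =-0.94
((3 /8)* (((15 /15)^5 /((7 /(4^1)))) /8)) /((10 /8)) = 3 /140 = 0.02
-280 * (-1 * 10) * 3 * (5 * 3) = 126000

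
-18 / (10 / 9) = -81 / 5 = -16.20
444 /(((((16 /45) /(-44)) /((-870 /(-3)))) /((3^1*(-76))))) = 3632963400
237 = 237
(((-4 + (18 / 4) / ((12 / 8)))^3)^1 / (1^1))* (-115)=115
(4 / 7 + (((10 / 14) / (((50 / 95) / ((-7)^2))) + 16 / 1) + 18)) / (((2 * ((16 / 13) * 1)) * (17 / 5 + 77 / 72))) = 827775 / 90104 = 9.19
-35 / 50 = -0.70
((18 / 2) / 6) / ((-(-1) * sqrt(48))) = sqrt(3) / 8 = 0.22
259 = 259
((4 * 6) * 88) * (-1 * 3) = -6336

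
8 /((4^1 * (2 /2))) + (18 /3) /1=8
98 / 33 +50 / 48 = 353 / 88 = 4.01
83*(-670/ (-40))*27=150147/ 4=37536.75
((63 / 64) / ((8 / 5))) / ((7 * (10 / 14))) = 63 / 512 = 0.12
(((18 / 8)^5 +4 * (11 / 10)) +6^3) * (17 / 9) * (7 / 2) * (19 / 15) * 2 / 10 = 3218969873 / 6912000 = 465.71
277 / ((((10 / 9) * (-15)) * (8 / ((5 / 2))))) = -831 / 160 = -5.19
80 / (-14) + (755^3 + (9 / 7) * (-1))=430368868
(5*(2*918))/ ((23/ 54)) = 495720/ 23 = 21553.04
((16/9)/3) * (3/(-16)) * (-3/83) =1/249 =0.00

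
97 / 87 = 1.11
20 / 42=10 / 21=0.48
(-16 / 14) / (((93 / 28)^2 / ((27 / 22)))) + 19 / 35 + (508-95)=152957614 / 369985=413.42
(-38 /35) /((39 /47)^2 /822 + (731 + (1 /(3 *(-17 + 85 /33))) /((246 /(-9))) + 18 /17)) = -3772017712 /2543344260665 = -0.00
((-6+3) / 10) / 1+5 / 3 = 41 / 30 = 1.37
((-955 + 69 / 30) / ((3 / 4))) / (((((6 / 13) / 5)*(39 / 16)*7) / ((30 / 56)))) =-27220 / 63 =-432.06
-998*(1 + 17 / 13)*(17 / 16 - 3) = 232035 / 52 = 4462.21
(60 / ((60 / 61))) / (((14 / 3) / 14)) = 183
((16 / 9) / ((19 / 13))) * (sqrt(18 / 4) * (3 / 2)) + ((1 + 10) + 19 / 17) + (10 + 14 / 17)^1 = 52 * sqrt(2) / 19 + 390 / 17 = 26.81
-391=-391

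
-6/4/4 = -3/8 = -0.38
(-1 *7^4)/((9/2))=-4802/9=-533.56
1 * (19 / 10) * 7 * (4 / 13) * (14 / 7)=532 / 65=8.18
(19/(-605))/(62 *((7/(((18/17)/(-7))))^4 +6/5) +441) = -997272/9030210232391051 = -0.00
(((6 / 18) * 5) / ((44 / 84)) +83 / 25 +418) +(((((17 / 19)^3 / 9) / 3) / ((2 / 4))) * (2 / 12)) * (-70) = 64762606052 / 152784225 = 423.88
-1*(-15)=15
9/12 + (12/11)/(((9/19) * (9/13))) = 4.08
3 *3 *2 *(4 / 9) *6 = 48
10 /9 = 1.11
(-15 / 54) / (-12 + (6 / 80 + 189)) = -100 / 63747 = -0.00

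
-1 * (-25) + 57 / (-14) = 293 / 14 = 20.93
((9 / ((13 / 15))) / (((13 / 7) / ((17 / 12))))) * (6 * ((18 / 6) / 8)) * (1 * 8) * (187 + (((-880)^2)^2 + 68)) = 28902317887489725 / 338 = 85509816235176.70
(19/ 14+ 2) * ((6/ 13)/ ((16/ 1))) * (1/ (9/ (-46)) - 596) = -127135/ 2184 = -58.21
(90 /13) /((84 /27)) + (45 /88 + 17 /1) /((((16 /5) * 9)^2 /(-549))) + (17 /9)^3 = -3924508771 /1494484992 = -2.63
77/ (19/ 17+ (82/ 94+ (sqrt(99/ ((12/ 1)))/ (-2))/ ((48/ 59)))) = 342.63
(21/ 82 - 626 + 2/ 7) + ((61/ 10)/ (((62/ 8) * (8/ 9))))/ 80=-8903364837/ 14235200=-625.45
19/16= 1.19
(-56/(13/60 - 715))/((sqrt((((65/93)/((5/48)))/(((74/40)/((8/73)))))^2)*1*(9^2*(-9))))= -586117/2167680528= -0.00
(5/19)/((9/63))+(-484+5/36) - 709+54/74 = -30123841/25308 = -1190.29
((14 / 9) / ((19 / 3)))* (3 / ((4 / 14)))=49 / 19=2.58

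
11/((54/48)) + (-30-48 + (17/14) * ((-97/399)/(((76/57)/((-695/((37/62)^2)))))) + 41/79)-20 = 624113289059/1812394458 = 344.36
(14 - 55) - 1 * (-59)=18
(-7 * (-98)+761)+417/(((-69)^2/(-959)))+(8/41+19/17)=1364.32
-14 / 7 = -2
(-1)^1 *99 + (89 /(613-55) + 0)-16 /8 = -56269 /558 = -100.84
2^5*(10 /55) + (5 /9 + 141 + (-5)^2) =17065 /99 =172.37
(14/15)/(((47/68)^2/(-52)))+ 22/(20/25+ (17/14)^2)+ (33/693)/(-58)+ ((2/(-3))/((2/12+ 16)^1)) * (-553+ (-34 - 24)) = -64693801691947/969557469510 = -66.73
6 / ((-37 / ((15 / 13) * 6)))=-540 / 481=-1.12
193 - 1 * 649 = -456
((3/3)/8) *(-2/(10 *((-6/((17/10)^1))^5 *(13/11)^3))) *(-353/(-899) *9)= 0.00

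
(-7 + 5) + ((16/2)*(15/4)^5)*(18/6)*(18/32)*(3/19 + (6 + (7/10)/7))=4875487477/77824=62647.61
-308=-308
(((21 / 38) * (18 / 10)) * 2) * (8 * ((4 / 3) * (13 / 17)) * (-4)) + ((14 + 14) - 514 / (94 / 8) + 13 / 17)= -6064159 / 75905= -79.89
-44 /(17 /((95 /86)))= -2090 /731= -2.86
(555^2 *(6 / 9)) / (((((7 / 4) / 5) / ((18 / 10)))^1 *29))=7392600 / 203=36416.75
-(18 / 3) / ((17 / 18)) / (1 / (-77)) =8316 / 17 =489.18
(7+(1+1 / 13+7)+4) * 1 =248 / 13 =19.08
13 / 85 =0.15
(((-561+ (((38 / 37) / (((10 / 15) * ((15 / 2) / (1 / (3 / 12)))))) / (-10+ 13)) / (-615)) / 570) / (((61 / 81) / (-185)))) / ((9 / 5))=134.32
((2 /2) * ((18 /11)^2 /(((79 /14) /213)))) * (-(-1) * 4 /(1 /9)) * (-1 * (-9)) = 313038432 /9559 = 32748.03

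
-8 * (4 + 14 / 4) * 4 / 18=-40 / 3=-13.33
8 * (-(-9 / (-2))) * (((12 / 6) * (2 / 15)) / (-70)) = 24 / 175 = 0.14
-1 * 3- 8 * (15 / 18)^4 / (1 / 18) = -652 / 9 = -72.44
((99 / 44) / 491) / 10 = 9 / 19640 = 0.00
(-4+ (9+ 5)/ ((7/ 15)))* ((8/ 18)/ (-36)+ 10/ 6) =3484/ 81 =43.01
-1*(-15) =15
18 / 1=18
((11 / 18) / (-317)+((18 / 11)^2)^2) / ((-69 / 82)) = -24552112205 / 2882183337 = -8.52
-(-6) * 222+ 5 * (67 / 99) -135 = 1200.38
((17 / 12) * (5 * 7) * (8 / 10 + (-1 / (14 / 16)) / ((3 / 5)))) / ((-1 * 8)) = 493 / 72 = 6.85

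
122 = 122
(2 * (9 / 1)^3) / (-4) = -729 / 2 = -364.50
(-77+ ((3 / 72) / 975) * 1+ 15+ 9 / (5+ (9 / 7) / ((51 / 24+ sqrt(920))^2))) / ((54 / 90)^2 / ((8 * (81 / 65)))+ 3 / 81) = -17782025504002313757 / 21606513799740935+ 21319925760 * sqrt(230) / 332407904611399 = -822.99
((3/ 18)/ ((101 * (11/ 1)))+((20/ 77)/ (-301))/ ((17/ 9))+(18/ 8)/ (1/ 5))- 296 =-284.75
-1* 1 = -1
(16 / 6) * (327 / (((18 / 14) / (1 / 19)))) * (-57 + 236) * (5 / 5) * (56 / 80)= 3824156 / 855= 4472.70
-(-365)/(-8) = -365/8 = -45.62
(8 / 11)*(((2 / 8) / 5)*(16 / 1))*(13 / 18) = 0.42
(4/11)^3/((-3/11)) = -64/363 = -0.18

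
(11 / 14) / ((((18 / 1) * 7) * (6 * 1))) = 11 / 10584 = 0.00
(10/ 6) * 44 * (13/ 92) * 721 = 515515/ 69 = 7471.23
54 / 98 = 27 / 49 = 0.55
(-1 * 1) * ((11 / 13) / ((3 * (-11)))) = 1 / 39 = 0.03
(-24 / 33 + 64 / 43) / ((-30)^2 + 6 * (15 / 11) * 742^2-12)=15 / 88795946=0.00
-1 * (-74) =74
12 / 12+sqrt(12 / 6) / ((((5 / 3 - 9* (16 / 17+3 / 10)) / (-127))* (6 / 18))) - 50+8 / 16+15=-67 / 2+194310* sqrt(2) / 4847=23.19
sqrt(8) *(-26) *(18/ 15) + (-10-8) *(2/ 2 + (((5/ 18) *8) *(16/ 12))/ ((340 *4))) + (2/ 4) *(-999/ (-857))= -312 *sqrt(2)/ 5-1525931/ 87414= -105.70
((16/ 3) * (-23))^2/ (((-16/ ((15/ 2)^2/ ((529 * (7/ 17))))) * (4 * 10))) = -85/ 14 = -6.07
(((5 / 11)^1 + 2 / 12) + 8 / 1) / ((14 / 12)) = 569 / 77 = 7.39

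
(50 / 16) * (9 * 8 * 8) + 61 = 1861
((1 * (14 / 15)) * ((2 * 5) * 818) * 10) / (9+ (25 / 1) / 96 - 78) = -7329280 / 6599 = -1110.67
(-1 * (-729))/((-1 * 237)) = -243/79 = -3.08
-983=-983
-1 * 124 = -124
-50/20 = -5/2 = -2.50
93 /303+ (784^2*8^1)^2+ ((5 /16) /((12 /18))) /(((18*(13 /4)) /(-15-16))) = 1523877961160199785 /63024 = 24179327893504.06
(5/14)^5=3125/537824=0.01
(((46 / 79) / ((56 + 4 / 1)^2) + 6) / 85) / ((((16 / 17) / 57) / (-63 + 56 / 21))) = -2934233897 / 11376000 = -257.93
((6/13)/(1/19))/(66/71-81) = -2698/24635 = -0.11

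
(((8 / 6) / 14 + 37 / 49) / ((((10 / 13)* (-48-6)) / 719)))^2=54604005625 / 252047376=216.64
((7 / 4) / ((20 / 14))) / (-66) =-49 / 2640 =-0.02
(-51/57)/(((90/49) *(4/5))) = -833/1368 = -0.61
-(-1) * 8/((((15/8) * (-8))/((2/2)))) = -8/15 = -0.53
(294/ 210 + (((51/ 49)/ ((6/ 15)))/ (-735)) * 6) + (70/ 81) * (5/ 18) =14167283/ 8751645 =1.62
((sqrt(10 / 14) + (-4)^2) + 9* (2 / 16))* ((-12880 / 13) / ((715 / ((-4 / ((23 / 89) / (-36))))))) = -13875.32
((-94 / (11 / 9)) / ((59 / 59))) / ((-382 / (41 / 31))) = 17343 / 65131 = 0.27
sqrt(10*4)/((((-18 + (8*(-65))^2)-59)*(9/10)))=20*sqrt(10)/2432907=0.00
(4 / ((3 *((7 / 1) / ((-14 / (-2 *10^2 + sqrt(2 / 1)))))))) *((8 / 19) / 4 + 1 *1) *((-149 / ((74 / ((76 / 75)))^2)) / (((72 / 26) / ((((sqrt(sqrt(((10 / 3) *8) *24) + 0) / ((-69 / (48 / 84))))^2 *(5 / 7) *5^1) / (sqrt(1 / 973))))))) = -150745088 *sqrt(9730) / 517357809236079- 37686272 *sqrt(4865) / 12933945230901975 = -0.00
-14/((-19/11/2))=16.21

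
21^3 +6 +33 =9300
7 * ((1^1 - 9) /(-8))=7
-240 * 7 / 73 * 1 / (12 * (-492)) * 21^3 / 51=36015 / 50881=0.71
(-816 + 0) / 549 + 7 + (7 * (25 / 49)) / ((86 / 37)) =776693 / 110166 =7.05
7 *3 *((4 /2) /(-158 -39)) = -42 /197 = -0.21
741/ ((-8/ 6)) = -2223/ 4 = -555.75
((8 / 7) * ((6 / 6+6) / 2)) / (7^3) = 4 / 343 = 0.01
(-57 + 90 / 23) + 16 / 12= -3571 / 69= -51.75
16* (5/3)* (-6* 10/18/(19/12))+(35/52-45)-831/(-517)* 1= -151491761/1532388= -98.86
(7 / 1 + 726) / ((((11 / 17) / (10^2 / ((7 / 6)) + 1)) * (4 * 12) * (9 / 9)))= 2046.49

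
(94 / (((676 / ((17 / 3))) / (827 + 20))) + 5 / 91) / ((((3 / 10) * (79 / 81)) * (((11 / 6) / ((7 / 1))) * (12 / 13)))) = 9435.90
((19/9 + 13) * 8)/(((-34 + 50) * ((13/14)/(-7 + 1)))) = -1904/39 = -48.82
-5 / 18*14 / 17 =-35 / 153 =-0.23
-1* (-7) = 7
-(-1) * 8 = 8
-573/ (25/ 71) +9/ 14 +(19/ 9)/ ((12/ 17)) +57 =-29610373/ 18900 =-1566.69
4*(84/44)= 84/11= 7.64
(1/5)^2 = 0.04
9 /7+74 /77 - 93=-6988 /77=-90.75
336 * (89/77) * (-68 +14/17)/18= -813104/561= -1449.38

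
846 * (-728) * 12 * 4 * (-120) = 3547514880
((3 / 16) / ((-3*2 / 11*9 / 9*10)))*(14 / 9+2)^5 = -5767168 / 295245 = -19.53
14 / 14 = 1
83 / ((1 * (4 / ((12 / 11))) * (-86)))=-0.26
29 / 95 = 0.31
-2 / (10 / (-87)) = 87 / 5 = 17.40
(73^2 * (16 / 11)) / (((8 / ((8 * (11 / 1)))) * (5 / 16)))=272844.80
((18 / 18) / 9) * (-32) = -32 / 9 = -3.56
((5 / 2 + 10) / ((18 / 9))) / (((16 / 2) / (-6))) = -75 / 16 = -4.69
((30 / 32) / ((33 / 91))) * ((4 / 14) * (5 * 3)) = 975 / 88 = 11.08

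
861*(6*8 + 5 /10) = 83517 /2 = 41758.50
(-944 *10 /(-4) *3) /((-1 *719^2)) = -7080 /516961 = -0.01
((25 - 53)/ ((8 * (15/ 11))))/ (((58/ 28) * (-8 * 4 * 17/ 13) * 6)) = 0.00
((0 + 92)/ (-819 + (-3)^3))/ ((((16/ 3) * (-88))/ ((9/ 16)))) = 69/ 529408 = 0.00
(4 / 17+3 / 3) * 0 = 0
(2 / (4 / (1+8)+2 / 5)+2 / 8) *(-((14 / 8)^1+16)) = -14129 / 304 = -46.48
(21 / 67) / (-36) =-7 / 804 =-0.01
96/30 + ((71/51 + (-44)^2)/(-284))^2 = 52170696341/1048931280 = 49.74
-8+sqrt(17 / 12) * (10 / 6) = -8+5 * sqrt(51) / 18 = -6.02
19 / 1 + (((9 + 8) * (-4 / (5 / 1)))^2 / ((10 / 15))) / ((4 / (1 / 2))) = 1342 / 25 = 53.68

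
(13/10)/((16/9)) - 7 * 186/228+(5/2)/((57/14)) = -39811/9120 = -4.37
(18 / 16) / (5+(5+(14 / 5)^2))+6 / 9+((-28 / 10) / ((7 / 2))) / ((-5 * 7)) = 1409741 / 1873200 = 0.75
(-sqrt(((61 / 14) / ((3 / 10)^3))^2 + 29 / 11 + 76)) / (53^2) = -sqrt(112900135315) / 5839911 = -0.06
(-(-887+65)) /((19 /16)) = 13152 /19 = 692.21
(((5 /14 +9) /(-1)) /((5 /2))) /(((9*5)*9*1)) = -131 /14175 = -0.01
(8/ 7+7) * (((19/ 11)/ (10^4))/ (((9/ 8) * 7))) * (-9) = -1083/ 673750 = -0.00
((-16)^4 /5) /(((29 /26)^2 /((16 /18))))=354418688 /37845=9365.01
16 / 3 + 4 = 28 / 3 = 9.33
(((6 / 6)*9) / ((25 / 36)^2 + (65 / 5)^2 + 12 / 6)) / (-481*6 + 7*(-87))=-3888 / 258910765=-0.00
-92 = -92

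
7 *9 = 63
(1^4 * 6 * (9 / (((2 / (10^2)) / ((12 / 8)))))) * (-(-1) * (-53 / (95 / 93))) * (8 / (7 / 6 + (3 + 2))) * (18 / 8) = -431188920 / 703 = -613355.50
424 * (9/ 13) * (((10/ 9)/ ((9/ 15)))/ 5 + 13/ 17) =220904/ 663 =333.19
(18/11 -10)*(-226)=20792/11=1890.18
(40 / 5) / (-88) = -1 / 11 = -0.09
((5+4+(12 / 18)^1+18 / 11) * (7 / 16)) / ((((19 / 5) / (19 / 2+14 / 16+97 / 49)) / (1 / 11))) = 9032195 / 6179712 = 1.46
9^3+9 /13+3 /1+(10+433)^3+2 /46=25994772881 /299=86939039.74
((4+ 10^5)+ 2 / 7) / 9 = 700030 / 63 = 11111.59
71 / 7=10.14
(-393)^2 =154449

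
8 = 8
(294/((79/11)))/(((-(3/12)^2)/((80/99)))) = -125440/237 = -529.28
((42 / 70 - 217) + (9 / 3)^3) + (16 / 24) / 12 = -17041 / 90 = -189.34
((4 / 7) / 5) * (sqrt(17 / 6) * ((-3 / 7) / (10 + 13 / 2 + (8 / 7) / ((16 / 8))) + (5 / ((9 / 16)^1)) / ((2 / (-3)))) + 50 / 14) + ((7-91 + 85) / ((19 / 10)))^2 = 12120 / 17689-19156 * sqrt(102) / 75285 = -1.88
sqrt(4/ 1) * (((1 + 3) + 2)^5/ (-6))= -2592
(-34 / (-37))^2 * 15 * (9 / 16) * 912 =8895420 / 1369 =6497.75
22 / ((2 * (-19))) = -11 / 19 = -0.58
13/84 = 0.15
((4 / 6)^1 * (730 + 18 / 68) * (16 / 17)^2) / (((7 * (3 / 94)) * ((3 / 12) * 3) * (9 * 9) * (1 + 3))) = 85355008 / 10744731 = 7.94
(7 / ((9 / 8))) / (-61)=-56 / 549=-0.10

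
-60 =-60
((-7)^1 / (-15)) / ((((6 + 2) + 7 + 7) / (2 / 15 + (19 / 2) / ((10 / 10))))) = 0.20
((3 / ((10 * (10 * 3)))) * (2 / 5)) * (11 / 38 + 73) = 557 / 1900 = 0.29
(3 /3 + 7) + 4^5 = 1032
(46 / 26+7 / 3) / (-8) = -20 / 39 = -0.51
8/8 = 1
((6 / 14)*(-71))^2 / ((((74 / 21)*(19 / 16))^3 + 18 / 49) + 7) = 4390267392 / 382362175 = 11.48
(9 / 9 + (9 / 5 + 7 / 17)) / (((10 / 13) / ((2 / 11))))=3549 / 4675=0.76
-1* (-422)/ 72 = 211/ 36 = 5.86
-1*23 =-23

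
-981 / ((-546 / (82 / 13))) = 13407 / 1183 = 11.33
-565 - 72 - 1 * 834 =-1471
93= 93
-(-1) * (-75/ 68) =-75/ 68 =-1.10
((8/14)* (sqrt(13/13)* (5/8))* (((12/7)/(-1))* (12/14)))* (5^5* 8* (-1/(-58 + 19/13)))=-3900000/16807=-232.05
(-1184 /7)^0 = 1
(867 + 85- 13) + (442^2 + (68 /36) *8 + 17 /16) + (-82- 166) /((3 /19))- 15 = 28041625 /144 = 194733.51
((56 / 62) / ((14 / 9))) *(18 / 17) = 324 / 527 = 0.61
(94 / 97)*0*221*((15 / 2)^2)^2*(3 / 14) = 0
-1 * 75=-75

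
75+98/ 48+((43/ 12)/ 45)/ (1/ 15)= 5633/ 72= 78.24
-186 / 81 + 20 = 478 / 27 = 17.70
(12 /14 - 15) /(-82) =99 /574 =0.17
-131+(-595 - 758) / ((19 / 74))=-102611 / 19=-5400.58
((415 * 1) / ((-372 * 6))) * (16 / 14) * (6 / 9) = -830 / 5859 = -0.14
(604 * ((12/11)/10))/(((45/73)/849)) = 24956072/275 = 90749.35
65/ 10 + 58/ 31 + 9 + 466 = 29969/ 62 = 483.37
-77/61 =-1.26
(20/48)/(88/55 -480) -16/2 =-229657/28704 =-8.00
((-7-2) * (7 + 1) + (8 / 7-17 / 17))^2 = 253009 / 49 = 5163.45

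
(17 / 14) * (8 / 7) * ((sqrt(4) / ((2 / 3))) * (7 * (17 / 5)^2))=58956 / 175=336.89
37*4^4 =9472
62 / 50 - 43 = -1044 / 25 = -41.76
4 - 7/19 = 69/19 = 3.63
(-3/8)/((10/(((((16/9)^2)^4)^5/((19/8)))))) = -730750818665451459101842416358141509827966271488/4680612931454287571675968323202137757365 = -156122890.18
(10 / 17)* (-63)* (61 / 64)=-19215 / 544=-35.32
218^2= 47524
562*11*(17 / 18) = 52547 / 9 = 5838.56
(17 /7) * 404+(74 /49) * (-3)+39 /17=815429 /833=978.91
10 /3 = 3.33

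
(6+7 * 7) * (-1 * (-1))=55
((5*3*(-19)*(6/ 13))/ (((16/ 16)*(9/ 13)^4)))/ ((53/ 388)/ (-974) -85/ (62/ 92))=4890305990960/ 1077197783427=4.54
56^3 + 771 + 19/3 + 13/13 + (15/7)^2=25930642/147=176398.93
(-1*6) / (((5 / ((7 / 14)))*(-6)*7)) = 1 / 70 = 0.01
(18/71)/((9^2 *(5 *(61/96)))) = 64/64965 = 0.00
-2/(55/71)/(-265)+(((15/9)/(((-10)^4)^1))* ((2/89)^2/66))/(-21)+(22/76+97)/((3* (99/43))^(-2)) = 142312693152760325077/30662028595737000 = 4641.33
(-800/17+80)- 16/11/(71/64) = 31.63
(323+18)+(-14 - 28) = 299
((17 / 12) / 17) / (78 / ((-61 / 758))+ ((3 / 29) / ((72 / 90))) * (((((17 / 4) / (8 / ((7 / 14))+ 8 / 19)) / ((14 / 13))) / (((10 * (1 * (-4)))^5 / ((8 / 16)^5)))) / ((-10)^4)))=-5193806643200000000 / 60408909633945600059109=-0.00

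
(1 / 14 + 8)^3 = 1442897 / 2744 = 525.84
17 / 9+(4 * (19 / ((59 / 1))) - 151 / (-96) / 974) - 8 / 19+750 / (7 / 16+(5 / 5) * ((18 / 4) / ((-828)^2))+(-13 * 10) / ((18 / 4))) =-28597391490527 / 1211591077056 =-23.60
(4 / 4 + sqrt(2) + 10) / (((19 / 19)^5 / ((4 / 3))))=4 * sqrt(2) / 3 + 44 / 3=16.55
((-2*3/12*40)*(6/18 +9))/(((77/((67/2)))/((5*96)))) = -428800/11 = -38981.82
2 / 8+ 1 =1.25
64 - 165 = -101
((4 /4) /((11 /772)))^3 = 345679.68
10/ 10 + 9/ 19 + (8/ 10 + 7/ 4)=1529/ 380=4.02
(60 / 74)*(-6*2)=-360 / 37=-9.73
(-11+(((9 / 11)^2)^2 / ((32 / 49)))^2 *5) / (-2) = 1897762549979 / 439006988288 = 4.32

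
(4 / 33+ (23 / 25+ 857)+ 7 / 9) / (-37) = -2125577 / 91575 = -23.21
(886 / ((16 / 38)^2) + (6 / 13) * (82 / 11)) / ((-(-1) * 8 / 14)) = 160193131 / 18304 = 8751.81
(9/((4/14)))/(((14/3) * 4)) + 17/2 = 163/16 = 10.19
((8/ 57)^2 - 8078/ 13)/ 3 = -26244590/ 126711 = -207.12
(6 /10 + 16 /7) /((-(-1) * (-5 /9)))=-909 /175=-5.19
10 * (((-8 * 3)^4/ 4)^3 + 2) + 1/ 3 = 17118912860651581/ 3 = 5706304286883860.33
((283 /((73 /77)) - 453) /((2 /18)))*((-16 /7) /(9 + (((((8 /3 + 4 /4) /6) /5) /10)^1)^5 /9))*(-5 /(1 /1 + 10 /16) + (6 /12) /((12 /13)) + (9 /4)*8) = 1735144767621000000000000 /317732630671069861793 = 5461.02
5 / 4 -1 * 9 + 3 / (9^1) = -89 / 12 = -7.42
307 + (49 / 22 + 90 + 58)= 10059 / 22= 457.23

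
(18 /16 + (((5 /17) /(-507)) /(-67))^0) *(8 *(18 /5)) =306 /5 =61.20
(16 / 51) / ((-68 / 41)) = -0.19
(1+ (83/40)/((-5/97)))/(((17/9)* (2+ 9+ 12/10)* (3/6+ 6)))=-70659/269620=-0.26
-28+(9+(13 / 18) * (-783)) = -1169 / 2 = -584.50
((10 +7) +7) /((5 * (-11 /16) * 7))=-1.00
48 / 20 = 12 / 5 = 2.40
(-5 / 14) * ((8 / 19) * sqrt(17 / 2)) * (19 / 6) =-5 * sqrt(34) / 21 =-1.39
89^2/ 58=7921/ 58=136.57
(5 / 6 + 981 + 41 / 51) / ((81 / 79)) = 7918091 / 8262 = 958.37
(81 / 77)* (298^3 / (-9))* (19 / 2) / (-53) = 2262637116 / 4081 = 554432.03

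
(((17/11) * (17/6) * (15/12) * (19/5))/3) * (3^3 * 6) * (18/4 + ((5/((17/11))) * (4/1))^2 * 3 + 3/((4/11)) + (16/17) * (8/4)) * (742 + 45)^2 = 63305250253785/176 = 359688921896.51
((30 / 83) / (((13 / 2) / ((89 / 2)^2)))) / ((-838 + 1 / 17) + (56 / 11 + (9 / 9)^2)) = -7406135 / 55948308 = -0.13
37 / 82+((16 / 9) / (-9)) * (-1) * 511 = 673429 / 6642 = 101.39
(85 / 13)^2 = 7225 / 169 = 42.75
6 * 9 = 54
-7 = -7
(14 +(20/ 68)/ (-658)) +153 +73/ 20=19088859/ 111860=170.65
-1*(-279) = 279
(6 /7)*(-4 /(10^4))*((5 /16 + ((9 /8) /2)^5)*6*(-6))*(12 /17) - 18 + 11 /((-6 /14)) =-182422414979 /4177920000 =-43.66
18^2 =324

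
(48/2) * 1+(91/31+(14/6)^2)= 9034/279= 32.38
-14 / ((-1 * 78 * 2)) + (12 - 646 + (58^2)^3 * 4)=11877432024283 / 78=152274769542.09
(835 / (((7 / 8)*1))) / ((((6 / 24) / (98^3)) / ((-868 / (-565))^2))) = 541359904526336 / 63845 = 8479284274.83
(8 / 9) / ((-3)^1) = -8 / 27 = -0.30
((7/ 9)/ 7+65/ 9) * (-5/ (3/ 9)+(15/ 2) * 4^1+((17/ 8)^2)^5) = 22353100305899/ 1610612736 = 13878.63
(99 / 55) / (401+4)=1 / 225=0.00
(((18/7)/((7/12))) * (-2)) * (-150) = 1322.45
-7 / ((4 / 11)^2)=-847 / 16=-52.94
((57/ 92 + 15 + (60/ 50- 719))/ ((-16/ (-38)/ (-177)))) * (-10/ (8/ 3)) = -3258777267/ 2944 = -1106921.63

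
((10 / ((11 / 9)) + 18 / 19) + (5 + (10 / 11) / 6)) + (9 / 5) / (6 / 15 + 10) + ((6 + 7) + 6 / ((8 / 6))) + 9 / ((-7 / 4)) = 556273 / 20748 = 26.81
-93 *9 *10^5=-83700000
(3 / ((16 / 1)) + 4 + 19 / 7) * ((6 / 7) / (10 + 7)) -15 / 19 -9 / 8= -99171 / 63308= -1.57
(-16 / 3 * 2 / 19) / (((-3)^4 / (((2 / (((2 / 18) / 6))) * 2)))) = -256 / 171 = -1.50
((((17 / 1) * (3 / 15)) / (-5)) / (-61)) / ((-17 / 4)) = -4 / 1525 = -0.00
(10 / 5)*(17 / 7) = 34 / 7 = 4.86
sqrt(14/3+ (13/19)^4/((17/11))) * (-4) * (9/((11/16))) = -192 * sqrt(1629904461)/67507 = -114.82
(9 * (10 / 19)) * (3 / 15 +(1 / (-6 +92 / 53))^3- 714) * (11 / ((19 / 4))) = -4078635613371 / 520885817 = -7830.19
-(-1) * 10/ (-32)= -5/ 16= -0.31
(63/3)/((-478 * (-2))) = 21/956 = 0.02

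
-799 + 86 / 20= -7947 / 10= -794.70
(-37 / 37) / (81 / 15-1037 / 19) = 95 / 4672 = 0.02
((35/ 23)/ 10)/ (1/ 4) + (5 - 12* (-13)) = 3717/ 23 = 161.61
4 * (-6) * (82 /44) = -492 /11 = -44.73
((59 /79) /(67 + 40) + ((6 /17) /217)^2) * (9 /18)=803218847 /230069037226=0.00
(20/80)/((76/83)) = 83/304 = 0.27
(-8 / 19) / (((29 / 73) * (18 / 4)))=-1168 / 4959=-0.24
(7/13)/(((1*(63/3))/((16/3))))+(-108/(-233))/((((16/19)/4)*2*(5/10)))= 63749/27261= 2.34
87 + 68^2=4711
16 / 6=8 / 3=2.67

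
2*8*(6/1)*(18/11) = 157.09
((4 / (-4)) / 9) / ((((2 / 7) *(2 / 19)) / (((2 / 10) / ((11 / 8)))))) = -266 / 495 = -0.54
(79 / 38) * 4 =158 / 19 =8.32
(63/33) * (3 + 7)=210/11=19.09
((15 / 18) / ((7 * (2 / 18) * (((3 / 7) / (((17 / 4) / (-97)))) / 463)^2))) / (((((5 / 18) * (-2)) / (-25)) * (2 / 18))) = 292726228725 / 301088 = 972228.15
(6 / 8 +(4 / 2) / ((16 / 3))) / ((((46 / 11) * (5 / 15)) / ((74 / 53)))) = 10989 / 9752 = 1.13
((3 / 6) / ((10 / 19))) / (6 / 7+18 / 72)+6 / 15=39 / 31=1.26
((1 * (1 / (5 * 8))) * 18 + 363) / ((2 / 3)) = 21807 / 40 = 545.18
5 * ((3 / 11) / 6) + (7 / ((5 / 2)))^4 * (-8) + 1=-6744341 / 13750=-490.50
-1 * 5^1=-5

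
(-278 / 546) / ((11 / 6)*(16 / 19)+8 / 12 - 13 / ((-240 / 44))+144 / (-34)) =-897940 / 632359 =-1.42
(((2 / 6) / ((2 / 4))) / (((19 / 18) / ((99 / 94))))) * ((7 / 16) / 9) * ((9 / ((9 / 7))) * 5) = 8085 / 7144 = 1.13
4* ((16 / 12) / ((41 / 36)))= 192 / 41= 4.68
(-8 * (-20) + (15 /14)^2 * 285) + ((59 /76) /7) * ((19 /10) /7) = 954909 /1960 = 487.20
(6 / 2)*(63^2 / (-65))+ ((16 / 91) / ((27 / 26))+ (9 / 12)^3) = -143562257 / 786240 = -182.59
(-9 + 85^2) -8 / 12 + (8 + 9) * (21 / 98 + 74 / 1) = 356033 / 42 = 8476.98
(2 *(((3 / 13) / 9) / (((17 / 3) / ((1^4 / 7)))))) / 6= 1 / 4641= 0.00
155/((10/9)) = 279/2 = 139.50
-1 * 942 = -942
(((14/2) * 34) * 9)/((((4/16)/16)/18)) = 2467584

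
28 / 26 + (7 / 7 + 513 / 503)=20250 / 6539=3.10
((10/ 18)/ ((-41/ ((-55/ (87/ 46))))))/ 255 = 2530/ 1637253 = 0.00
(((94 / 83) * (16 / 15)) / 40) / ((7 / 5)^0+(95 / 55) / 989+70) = 511313 / 1202091075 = 0.00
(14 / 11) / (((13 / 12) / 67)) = 11256 / 143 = 78.71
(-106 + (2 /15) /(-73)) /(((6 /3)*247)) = -58036 /270465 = -0.21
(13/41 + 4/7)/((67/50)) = 12750/19229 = 0.66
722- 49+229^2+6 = 53120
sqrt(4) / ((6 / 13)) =13 / 3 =4.33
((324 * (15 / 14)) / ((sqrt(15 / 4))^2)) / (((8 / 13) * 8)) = 1053 / 56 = 18.80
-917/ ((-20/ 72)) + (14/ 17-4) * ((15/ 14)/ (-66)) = 43213383/ 13090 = 3301.25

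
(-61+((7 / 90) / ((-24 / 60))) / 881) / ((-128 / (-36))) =-1934683 / 112768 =-17.16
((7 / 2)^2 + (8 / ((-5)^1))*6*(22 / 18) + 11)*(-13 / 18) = -8983 / 1080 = -8.32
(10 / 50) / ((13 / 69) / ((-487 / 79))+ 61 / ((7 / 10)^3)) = 11525829 / 10247153695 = 0.00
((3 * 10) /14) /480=1 /224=0.00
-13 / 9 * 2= -26 / 9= -2.89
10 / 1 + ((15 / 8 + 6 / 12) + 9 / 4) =117 / 8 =14.62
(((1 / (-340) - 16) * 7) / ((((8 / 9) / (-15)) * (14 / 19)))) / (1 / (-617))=-1722190761 / 1088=-1582895.92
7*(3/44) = 21/44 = 0.48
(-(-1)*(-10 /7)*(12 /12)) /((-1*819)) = 10 /5733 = 0.00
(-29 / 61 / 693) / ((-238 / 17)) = 29 / 591822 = 0.00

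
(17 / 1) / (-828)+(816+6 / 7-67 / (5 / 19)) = 562.24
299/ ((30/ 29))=289.03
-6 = -6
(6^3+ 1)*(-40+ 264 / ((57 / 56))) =904456 / 19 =47602.95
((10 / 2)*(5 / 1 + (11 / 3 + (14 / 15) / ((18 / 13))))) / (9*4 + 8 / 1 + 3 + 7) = 1261 / 1458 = 0.86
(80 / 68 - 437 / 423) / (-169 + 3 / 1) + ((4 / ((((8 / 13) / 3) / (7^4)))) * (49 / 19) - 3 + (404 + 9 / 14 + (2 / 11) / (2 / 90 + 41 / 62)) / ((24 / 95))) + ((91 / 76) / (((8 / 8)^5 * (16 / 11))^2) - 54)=208524993474765361865 / 1705149087409152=122291.36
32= 32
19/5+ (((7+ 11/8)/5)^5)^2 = 1862683692551761449/10485760000000000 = 177.64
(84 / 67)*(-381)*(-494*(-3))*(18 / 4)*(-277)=59121405252 / 67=882409033.61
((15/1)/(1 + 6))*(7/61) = 15/61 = 0.25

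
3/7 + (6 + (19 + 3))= 199/7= 28.43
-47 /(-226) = 47 /226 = 0.21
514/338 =257/169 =1.52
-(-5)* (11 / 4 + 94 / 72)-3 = 311 / 18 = 17.28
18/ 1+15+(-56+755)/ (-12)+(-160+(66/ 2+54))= -393/ 4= -98.25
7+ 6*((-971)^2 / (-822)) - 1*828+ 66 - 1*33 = -1050797 / 137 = -7670.05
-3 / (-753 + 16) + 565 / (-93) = -416126 / 68541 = -6.07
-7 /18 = -0.39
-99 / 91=-1.09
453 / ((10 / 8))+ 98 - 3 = 457.40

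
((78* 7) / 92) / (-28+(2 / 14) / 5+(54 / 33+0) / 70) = -21021 / 98992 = -0.21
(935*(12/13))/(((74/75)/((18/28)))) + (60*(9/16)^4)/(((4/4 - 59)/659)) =1580852830005/3199565824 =494.08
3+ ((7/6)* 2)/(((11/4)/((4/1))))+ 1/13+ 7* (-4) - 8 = -12668/429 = -29.53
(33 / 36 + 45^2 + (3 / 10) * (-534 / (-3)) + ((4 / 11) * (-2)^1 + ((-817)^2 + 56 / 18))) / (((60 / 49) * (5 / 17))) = 1104349739171 / 594000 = 1859174.65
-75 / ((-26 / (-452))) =-16950 / 13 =-1303.85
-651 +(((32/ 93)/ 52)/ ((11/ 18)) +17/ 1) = -2810474/ 4433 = -633.99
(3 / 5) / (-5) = -3 / 25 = -0.12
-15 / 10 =-3 / 2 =-1.50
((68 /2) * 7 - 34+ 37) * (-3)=-723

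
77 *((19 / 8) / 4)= 1463 / 32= 45.72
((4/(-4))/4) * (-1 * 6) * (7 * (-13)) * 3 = -819/2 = -409.50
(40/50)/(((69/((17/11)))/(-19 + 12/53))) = -13532/40227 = -0.34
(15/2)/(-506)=-15/1012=-0.01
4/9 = 0.44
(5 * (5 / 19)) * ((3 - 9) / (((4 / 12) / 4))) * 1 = -1800 / 19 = -94.74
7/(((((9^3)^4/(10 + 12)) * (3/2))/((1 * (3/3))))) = 308/847288609443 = 0.00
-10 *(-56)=560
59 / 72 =0.82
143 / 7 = 20.43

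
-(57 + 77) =-134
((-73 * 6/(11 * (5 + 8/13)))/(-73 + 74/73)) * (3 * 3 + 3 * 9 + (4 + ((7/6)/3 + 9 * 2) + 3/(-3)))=5.65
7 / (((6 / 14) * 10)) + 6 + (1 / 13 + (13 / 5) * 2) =1007 / 78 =12.91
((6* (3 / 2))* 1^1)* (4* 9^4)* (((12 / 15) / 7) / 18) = 52488 / 35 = 1499.66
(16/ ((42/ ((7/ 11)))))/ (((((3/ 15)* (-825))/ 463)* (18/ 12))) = -0.45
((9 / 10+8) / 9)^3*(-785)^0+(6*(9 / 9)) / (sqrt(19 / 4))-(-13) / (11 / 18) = 12*sqrt(19) / 19+178340659 / 8019000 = 24.99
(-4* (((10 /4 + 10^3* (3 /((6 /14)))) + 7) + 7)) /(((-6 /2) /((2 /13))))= 56132 /39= 1439.28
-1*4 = -4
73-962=-889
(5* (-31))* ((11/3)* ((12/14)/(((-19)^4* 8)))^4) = -46035/177292245497819756442132736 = -0.00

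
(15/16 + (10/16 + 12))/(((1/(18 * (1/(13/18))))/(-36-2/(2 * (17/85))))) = -720657/52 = -13858.79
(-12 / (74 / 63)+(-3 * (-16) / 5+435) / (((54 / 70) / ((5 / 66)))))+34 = 494105 / 7326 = 67.45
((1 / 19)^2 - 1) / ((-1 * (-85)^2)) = 72 / 521645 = 0.00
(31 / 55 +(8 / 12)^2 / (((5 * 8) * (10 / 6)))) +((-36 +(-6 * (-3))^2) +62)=578441 / 1650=350.57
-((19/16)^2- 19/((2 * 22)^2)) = -43377/30976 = -1.40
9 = 9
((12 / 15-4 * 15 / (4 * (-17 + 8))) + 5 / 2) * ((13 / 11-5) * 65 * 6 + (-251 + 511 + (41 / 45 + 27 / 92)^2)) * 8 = -34486619201009 / 707008500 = -48778.22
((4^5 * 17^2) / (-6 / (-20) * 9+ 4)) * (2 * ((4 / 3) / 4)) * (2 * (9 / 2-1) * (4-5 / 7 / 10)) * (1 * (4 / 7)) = 651059200 / 1407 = 462728.64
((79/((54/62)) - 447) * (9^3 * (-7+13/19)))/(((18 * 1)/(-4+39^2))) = 138254589.47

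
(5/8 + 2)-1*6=-27/8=-3.38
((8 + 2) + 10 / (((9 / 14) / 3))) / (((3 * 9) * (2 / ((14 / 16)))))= 595 / 648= 0.92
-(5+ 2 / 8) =-21 / 4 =-5.25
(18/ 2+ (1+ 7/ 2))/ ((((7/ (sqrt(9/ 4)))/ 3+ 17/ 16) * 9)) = 216/ 377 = 0.57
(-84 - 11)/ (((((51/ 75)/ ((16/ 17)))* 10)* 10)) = -380/ 289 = -1.31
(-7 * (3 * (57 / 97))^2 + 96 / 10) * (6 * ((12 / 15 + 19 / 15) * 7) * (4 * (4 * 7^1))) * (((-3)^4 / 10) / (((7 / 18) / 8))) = -23156539386624 / 1176125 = -19688842.08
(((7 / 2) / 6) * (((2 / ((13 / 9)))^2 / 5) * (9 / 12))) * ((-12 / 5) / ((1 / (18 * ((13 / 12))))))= -5103 / 650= -7.85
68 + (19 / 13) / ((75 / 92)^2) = 5133316 / 73125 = 70.20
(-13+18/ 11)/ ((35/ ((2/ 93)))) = -50/ 7161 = -0.01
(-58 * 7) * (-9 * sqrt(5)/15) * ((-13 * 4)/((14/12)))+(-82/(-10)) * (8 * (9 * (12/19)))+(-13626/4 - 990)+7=-54288 * sqrt(5)/5 - 763157/190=-28294.95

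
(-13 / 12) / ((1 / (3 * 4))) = -13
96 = 96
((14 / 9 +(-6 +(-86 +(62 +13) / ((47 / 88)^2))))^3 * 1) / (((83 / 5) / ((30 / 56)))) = 252005830815212607650 / 1521841957794207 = 165592.64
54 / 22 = 27 / 11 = 2.45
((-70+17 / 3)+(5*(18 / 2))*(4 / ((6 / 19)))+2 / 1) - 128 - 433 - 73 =-379 / 3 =-126.33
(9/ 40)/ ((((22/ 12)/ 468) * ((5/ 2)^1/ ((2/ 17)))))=12636/ 4675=2.70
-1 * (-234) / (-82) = -117 / 41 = -2.85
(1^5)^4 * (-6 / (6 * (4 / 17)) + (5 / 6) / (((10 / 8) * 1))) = -43 / 12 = -3.58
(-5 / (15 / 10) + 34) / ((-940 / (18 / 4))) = -69 / 470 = -0.15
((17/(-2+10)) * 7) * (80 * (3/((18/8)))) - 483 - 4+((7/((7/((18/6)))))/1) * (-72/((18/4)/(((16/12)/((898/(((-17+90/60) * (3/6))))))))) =1481995/1347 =1100.22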